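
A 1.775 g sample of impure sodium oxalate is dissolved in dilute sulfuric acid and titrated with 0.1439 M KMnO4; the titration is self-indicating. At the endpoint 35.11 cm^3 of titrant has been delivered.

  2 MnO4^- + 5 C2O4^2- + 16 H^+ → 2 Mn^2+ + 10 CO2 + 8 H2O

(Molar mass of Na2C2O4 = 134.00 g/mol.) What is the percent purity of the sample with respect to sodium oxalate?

95.35 %

n(KMnO4) = 0.03511 L × 0.1439 mol/L = 5.052 × 10^-3 mol
From the 5:2 ratio, n(Na2C2O4) = 5/2 × 5.052 × 10^-3 = 0.01263 mol
mass of Na2C2O4 = 0.01263 × 134.00 g/mol = 1.693 g
% Na2C2O4 = 1.693 / 1.775 × 100 = 95.35 %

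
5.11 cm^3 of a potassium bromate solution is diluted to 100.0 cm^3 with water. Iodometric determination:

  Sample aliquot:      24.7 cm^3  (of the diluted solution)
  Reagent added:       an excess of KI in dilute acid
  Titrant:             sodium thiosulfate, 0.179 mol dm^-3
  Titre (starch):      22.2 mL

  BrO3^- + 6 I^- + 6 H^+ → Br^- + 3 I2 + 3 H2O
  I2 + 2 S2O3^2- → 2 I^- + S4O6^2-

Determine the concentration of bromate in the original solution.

n(S2O3^2-) = 0.0222 × 0.179 = 3.97 × 10^-3 mol
n(I2) = n(S2O3^2-)/2 = 1.99 × 10^-3 mol
From the 1:3 ratio, n(BrO3^-) in the aliquot = 1/3 × 1.99 × 10^-3 = 6.62 × 10^-4 mol
[BrO3^-]_dilute = 6.62 × 10^-4 / 0.0247 = 0.0268 mol/L
[BrO3^-]_original = 0.0268 × 100.0/5.11 = 0.525 mol/L

0.525 mol/L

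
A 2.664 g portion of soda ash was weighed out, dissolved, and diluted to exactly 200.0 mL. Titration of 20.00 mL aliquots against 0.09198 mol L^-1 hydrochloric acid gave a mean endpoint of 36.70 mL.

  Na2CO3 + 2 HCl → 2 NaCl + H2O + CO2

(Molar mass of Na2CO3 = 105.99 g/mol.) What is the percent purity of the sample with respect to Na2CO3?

67.15 %

n(HCl) per titration = 0.03670 × 0.09198 = 3.376 × 10^-3 mol
From the 1:2 ratio, n(Na2CO3) in each aliquot = 1/2 × 3.376 × 10^-3 = 1.688 × 10^-3 mol
n(Na2CO3) in the whole flask = 1.688 × 10^-3 × 200.0/20.00 = 0.01688 mol
mass of Na2CO3 = 0.01688 × 105.99 = 1.789 g
% Na2CO3 = 1.789 / 2.664 × 100 = 67.15 %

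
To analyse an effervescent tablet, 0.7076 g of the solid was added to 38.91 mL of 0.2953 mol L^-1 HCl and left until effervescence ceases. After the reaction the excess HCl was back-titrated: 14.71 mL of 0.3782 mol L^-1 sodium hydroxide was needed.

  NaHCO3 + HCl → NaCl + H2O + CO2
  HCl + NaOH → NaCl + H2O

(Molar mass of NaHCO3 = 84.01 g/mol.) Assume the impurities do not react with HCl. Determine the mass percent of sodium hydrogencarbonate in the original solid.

70.37 %

n(HCl) added = 0.03891 × 0.2953 = 0.01149 mol
n(NaOH) used in back-titration = 0.01471 × 0.3782 = 5.563 × 10^-3 mol
n(HCl) left over = 5.563 × 10^-3 mol (1:1 ratio)
n(HCl) consumed by analyte = 0.01149 − 5.563 × 10^-3 = 5.927 × 10^-3 mol
n(NaHCO3) = 5.927 × 10^-3 mol (1:1 ratio)
mass of NaHCO3 = 5.927 × 10^-3 × 84.01 = 0.4979 g
% NaHCO3 = 0.4979 / 0.7076 × 100 = 70.37 %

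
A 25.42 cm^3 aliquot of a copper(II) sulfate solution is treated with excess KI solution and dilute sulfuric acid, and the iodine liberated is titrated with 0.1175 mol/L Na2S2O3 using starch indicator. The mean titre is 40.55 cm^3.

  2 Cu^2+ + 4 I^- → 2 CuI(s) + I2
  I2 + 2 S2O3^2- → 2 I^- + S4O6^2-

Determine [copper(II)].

n(S2O3^2-) = 0.04055 × 0.1175 = 4.765 × 10^-3 mol
n(I2) = n(S2O3^2-)/2 = 2.382 × 10^-3 mol
From the 2:1 ratio, n(Cu2+) in the aliquot = 2/1 × 2.382 × 10^-3 = 4.765 × 10^-3 mol
[Cu2+] = 4.765 × 10^-3 / 0.02542 = 0.1874 mol/L

0.1874 mol/L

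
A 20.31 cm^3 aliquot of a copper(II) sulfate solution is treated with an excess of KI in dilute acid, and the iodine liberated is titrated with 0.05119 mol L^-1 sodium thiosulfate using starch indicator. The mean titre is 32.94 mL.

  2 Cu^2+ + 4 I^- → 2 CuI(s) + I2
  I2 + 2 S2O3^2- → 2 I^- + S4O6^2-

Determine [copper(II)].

n(S2O3^2-) = 0.03294 × 0.05119 = 1.686 × 10^-3 mol
n(I2) = n(S2O3^2-)/2 = 8.431 × 10^-4 mol
From the 2:1 ratio, n(Cu2+) in the aliquot = 2/1 × 8.431 × 10^-4 = 1.686 × 10^-3 mol
[Cu2+] = 1.686 × 10^-3 / 0.02031 = 0.08302 mol/L

0.08302 mol/L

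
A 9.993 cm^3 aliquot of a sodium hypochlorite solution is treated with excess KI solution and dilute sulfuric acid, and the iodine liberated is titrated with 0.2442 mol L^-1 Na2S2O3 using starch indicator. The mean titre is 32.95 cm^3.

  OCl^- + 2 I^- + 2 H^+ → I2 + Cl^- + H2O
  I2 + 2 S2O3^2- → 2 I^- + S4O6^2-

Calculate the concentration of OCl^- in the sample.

n(S2O3^2-) = 0.03295 × 0.2442 = 8.046 × 10^-3 mol
n(I2) = n(S2O3^2-)/2 = 4.023 × 10^-3 mol
n(OCl^-) in the aliquot = 4.023 × 10^-3 mol (1:1 ratio)
[OCl^-] = 4.023 × 10^-3 / 0.009993 = 0.4026 mol/L

0.4026 mol/L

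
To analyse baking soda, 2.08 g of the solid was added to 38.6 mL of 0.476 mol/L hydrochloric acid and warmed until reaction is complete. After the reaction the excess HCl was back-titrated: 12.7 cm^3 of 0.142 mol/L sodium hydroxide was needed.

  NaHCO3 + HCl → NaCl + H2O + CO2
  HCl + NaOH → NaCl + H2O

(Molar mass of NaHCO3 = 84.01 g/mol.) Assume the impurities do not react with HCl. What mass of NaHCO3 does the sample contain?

n(HCl) added = 0.0386 × 0.476 = 0.0184 mol
n(NaOH) used in back-titration = 0.0127 × 0.142 = 1.80 × 10^-3 mol
n(HCl) left over = 1.80 × 10^-3 mol (1:1 ratio)
n(HCl) consumed by analyte = 0.0184 − 1.80 × 10^-3 = 0.0166 mol
n(NaHCO3) = 0.0166 mol (1:1 ratio)
mass of NaHCO3 = 0.0166 × 84.01 = 1.39 g

1.39 g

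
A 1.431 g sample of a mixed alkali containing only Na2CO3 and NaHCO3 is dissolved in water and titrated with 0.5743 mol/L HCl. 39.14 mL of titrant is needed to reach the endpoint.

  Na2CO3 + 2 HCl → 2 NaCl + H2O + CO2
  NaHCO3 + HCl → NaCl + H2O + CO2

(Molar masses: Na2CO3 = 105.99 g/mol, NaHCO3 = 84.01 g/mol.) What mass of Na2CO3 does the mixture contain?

n(HCl) = 0.03914 × 0.5743 = 0.02248 mol
Let x = n(Na2CO3), y = n(NaHCO3).
Titrant: 2x + 1y = 0.02248;  mass: 105.99x + 84.01y = 1.431
Solving, x = 7.374 × 10^-3 mol, y = 7.731 × 10^-3 mol
mass of Na2CO3 = 7.374 × 10^-3 × 105.99 = 0.7815 g

0.7815 g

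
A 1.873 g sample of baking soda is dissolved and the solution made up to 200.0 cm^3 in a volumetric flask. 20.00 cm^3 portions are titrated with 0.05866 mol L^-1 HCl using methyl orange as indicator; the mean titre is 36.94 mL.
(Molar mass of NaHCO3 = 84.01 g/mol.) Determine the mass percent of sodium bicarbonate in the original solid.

97.19 %

NaHCO3 + HCl → NaCl + H2O + CO2
n(HCl) per titration = 0.03694 × 0.05866 = 2.167 × 10^-3 mol
n(NaHCO3) in each aliquot = 2.167 × 10^-3 mol (1:1 ratio)
n(NaHCO3) in the whole flask = 2.167 × 10^-3 × 200.0/20.00 = 0.02167 mol
mass of NaHCO3 = 0.02167 × 84.01 = 1.820 g
% NaHCO3 = 1.820 / 1.873 × 100 = 97.19 %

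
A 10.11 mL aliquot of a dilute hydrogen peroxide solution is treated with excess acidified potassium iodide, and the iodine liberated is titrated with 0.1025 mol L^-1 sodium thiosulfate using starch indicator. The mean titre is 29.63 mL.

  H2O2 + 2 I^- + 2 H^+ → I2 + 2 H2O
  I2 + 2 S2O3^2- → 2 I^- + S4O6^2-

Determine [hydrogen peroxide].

n(S2O3^2-) = 0.02963 × 0.1025 = 3.037 × 10^-3 mol
n(I2) = n(S2O3^2-)/2 = 1.519 × 10^-3 mol
n(H2O2) in the aliquot = 1.519 × 10^-3 mol (1:1 ratio)
[H2O2] = 1.519 × 10^-3 / 0.01011 = 0.1502 mol/L

0.1502 mol/L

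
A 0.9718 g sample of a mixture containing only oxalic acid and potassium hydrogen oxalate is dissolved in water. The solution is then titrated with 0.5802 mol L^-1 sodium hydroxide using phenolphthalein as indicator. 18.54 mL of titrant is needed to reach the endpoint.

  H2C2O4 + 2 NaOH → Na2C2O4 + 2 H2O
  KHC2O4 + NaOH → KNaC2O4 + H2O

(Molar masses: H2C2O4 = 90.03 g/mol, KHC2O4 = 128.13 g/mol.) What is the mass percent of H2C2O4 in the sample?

22.65 %

n(NaOH) = 0.01854 × 0.5802 = 0.01076 mol
Let x = n(H2C2O4), y = n(KHC2O4).
Titrant: 2x + 1y = 0.01076;  mass: 90.03x + 128.13y = 0.9718
Solving, x = 2.445 × 10^-3 mol, y = 5.866 × 10^-3 mol
mass of H2C2O4 = 2.445 × 10^-3 × 90.03 = 0.2202 g
% H2C2O4 = 0.2202 / 0.9718 × 100 = 22.65 %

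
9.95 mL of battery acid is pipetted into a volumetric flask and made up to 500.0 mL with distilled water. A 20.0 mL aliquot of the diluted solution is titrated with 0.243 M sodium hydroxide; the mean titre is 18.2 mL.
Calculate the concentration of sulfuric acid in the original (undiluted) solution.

5.56 M

H2SO4 + 2 NaOH → Na2SO4 + 2 H2O
n(NaOH) = 0.0182 × 0.243 = 4.42 × 10^-3 mol
From the 1:2 ratio, n(H2SO4) in the aliquot = 1/2 × 4.42 × 10^-3 = 2.21 × 10^-3 mol
[H2SO4]_dilute = 2.21 × 10^-3 / 0.0200 = 0.111 mol/L
Dilution factor = 500.0 / 9.95 = 50.25
[H2SO4]_stock = 0.111 × 50.25 = 5.56 mol/L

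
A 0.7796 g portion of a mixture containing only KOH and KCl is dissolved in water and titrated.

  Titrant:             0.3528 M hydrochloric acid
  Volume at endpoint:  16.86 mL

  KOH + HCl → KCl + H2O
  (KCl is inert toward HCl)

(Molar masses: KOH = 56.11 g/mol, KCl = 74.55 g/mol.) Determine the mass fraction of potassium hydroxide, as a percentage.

42.81 %

n(HCl) = 0.01686 × 0.3528 = 5.948 × 10^-3 mol
Let x = n(KOH), y = n(KCl).
Titrant: 1x = 5.948 × 10^-3;  mass: 56.11x + 74.55y = 0.7796
Solving, x = 5.948 × 10^-3 mol, y = 5.980 × 10^-3 mol
mass of KOH = 5.948 × 10^-3 × 56.11 = 0.3338 g
% KOH = 0.3338 / 0.7796 × 100 = 42.81 %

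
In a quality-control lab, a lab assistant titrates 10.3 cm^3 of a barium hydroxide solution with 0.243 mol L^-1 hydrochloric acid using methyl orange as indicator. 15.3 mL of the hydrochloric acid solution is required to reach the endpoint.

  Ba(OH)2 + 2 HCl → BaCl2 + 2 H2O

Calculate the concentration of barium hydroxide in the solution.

0.180 mol/L

n(HCl) = 0.0153 L × 0.243 mol/L = 3.72 × 10^-3 mol
From the 1:2 mole ratio, n(Ba(OH)2) = 1/2 × 3.72 × 10^-3 = 1.86 × 10^-3 mol
[Ba(OH)2] = 1.86 × 10^-3 mol / 0.0103 L = 0.180 mol/L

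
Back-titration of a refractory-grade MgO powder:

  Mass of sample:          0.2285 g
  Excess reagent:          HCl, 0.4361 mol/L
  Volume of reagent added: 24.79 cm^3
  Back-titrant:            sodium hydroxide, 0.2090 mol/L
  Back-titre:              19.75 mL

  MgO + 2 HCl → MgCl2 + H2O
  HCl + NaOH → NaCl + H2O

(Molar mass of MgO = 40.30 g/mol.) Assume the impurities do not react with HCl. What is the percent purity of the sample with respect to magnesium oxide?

58.93 %

n(HCl) added = 0.02479 × 0.4361 = 0.01081 mol
n(NaOH) used in back-titration = 0.01975 × 0.2090 = 4.128 × 10^-3 mol
n(HCl) left over = 4.128 × 10^-3 mol (1:1 ratio)
n(HCl) consumed by analyte = 0.01081 − 4.128 × 10^-3 = 6.683 × 10^-3 mol
From the 1:2 ratio, n(MgO) = 1/2 × 6.683 × 10^-3 = 3.342 × 10^-3 mol
mass of MgO = 3.342 × 10^-3 × 40.30 = 0.1347 g
% MgO = 0.1347 / 0.2285 × 100 = 58.93 %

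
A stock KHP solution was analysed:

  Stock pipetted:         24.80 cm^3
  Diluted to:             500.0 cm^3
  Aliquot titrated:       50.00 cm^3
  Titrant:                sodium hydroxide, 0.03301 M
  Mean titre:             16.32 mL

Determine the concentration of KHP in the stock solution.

KHC8H4O4 + NaOH → KNaC8H4O4 + H2O
n(NaOH) = 0.01632 × 0.03301 = 5.387 × 10^-4 mol
n(KHC8H4O4) in the aliquot = 5.387 × 10^-4 mol (1:1 ratio)
[KHC8H4O4]_dilute = 5.387 × 10^-4 / 0.05000 = 0.01077 mol/L
Dilution factor = 500.0 / 24.80 = 20.16
[KHC8H4O4]_stock = 0.01077 × 20.16 = 0.2172 mol/L

0.2172 M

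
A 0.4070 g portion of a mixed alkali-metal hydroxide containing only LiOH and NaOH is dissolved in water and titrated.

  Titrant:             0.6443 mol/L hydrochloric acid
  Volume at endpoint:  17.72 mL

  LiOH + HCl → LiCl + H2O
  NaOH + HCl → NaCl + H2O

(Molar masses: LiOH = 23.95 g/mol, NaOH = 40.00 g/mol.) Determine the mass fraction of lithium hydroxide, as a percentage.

n(HCl) = 0.01772 × 0.6443 = 0.01142 mol
Let x = n(LiOH), y = n(NaOH).
Titrant: 1x + 1y = 0.01142;  mass: 23.95x + 40.00y = 0.4070
Solving, x = 3.095 × 10^-3 mol, y = 8.322 × 10^-3 mol
mass of LiOH = 3.095 × 10^-3 × 23.95 = 0.07413 g
% LiOH = 0.07413 / 0.4070 × 100 = 18.21 %

18.21 %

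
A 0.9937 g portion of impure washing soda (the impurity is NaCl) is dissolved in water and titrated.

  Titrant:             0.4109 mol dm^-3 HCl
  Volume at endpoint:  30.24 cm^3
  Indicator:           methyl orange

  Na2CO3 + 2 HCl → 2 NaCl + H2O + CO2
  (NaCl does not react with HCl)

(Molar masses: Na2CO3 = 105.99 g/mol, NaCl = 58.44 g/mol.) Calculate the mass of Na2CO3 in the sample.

0.6585 g

n(HCl) = 0.03024 × 0.4109 = 0.01243 mol
Let x = n(Na2CO3), y = n(NaCl).
Titrant: 2x = 0.01243;  mass: 105.99x + 58.44y = 0.9937
Solving, x = 6.213 × 10^-3 mol, y = 5.736 × 10^-3 mol
mass of Na2CO3 = 6.213 × 10^-3 × 105.99 = 0.6585 g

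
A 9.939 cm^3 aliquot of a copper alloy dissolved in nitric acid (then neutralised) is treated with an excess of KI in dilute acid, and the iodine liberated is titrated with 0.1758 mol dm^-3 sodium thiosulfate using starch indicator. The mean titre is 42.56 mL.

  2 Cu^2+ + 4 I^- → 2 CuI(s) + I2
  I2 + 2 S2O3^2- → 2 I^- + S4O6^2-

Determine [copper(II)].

n(S2O3^2-) = 0.04256 × 0.1758 = 7.482 × 10^-3 mol
n(I2) = n(S2O3^2-)/2 = 3.741 × 10^-3 mol
From the 2:1 ratio, n(Cu2+) in the aliquot = 2/1 × 3.741 × 10^-3 = 7.482 × 10^-3 mol
[Cu2+] = 7.482 × 10^-3 / 0.009939 = 0.7528 mol/L

0.7528 mol/L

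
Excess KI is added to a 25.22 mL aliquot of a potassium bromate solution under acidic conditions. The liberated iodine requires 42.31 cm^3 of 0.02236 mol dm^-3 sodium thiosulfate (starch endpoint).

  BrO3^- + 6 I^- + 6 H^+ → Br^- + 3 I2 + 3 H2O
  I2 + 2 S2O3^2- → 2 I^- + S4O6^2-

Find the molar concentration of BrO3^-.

0.006252 mol/L

n(S2O3^2-) = 0.04231 × 0.02236 = 9.461 × 10^-4 mol
n(I2) = n(S2O3^2-)/2 = 4.730 × 10^-4 mol
From the 1:3 ratio, n(BrO3^-) in the aliquot = 1/3 × 4.730 × 10^-4 = 1.577 × 10^-4 mol
[BrO3^-] = 1.577 × 10^-4 / 0.02522 = 0.006252 mol/L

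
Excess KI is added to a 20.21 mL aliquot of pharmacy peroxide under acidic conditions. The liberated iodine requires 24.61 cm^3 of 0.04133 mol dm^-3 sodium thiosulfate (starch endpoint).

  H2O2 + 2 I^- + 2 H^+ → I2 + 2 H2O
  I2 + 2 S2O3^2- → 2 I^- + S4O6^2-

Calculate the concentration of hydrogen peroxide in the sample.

0.02516 mol/L

n(S2O3^2-) = 0.02461 × 0.04133 = 1.017 × 10^-3 mol
n(I2) = n(S2O3^2-)/2 = 5.086 × 10^-4 mol
n(H2O2) in the aliquot = 5.086 × 10^-4 mol (1:1 ratio)
[H2O2] = 5.086 × 10^-4 / 0.02021 = 0.02516 mol/L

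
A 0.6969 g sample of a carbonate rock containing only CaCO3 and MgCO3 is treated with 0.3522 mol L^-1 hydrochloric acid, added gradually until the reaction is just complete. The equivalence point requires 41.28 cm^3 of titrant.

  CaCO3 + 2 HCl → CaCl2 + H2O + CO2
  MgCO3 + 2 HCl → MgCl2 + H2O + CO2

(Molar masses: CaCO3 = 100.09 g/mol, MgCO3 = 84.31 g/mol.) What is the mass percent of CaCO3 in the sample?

n(HCl) = 0.04128 × 0.3522 = 0.01454 mol
Let x = n(CaCO3), y = n(MgCO3).
Titrant: 2x + 2y = 0.01454;  mass: 100.09x + 84.31y = 0.6969
Solving, x = 5.324 × 10^-3 mol, y = 1.945 × 10^-3 mol
mass of CaCO3 = 5.324 × 10^-3 × 100.09 = 0.5329 g
% CaCO3 = 0.5329 / 0.6969 × 100 = 76.47 %

76.47 %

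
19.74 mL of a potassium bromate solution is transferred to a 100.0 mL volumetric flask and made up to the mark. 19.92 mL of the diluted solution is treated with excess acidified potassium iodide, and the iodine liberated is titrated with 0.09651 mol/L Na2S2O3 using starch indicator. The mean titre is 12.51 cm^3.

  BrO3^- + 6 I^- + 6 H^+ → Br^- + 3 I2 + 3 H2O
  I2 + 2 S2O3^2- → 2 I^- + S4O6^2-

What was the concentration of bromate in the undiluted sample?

0.05117 mol/L

n(S2O3^2-) = 0.01251 × 0.09651 = 1.207 × 10^-3 mol
n(I2) = n(S2O3^2-)/2 = 6.037 × 10^-4 mol
From the 1:3 ratio, n(BrO3^-) in the aliquot = 1/3 × 6.037 × 10^-4 = 2.012 × 10^-4 mol
[BrO3^-]_dilute = 2.012 × 10^-4 / 0.01992 = 0.01010 mol/L
[BrO3^-]_original = 0.01010 × 100.0/19.74 = 0.05117 mol/L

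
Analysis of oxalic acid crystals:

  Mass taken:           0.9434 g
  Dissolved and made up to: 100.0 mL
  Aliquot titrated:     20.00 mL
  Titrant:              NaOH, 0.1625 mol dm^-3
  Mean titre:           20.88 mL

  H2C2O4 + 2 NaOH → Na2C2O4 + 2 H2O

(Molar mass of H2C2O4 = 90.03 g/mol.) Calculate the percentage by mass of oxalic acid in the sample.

n(NaOH) per titration = 0.02088 × 0.1625 = 3.393 × 10^-3 mol
From the 1:2 ratio, n(H2C2O4) in each aliquot = 1/2 × 3.393 × 10^-3 = 1.696 × 10^-3 mol
n(H2C2O4) in the whole flask = 1.696 × 10^-3 × 100.0/20.00 = 8.482 × 10^-3 mol
mass of H2C2O4 = 8.482 × 10^-3 × 90.03 = 0.7637 g
% H2C2O4 = 0.7637 / 0.9434 × 100 = 80.95 %

80.95 %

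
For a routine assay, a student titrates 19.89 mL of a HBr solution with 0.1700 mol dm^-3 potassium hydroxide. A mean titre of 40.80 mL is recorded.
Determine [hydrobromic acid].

0.3487 mol/L

HBr + KOH → KBr + H2O
n(KOH) = 0.04080 L × 0.1700 mol/L = 6.936 × 10^-3 mol
n(HBr) = 6.936 × 10^-3 mol (1:1 mole ratio)
[HBr] = 6.936 × 10^-3 mol / 0.01989 L = 0.3487 mol/L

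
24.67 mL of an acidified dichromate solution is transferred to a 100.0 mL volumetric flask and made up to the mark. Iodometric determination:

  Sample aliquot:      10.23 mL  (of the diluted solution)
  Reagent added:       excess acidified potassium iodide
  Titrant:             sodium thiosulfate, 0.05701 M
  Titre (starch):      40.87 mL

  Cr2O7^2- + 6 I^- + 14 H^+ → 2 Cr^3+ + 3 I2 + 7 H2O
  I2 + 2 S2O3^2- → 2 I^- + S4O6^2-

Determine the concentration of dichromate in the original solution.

n(S2O3^2-) = 0.04087 × 0.05701 = 2.330 × 10^-3 mol
n(I2) = n(S2O3^2-)/2 = 1.165 × 10^-3 mol
From the 1:3 ratio, n(Cr2O7^2-) in the aliquot = 1/3 × 1.165 × 10^-3 = 3.883 × 10^-4 mol
[Cr2O7^2-]_dilute = 3.883 × 10^-4 / 0.01023 = 0.03796 mol/L
[Cr2O7^2-]_original = 0.03796 × 100.0/24.67 = 0.1539 mol/L

0.1539 M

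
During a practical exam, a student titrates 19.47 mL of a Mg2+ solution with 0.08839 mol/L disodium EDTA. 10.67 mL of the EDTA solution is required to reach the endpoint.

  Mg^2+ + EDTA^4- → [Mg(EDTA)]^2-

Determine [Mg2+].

0.04844 mol/L

n(EDTA) = 0.01067 L × 0.08839 mol/L = 9.431 × 10^-4 mol
n(Mg2+) = 9.431 × 10^-4 mol (1:1 mole ratio)
[Mg2+] = 9.431 × 10^-4 mol / 0.01947 L = 0.04844 mol/L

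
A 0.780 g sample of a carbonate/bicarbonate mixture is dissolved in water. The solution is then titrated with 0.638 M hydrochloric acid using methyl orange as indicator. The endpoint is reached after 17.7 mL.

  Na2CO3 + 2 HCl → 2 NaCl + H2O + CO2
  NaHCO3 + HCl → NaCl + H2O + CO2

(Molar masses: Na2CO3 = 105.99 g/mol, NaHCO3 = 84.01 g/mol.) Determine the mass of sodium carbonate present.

0.288 g

n(HCl) = 0.0177 × 0.638 = 0.0113 mol
Let x = n(Na2CO3), y = n(NaHCO3).
Titrant: 2x + 1y = 0.0113;  mass: 105.99x + 84.01y = 0.780
Solving, x = 2.72 × 10^-3 mol, y = 5.85 × 10^-3 mol
mass of Na2CO3 = 2.72 × 10^-3 × 105.99 = 0.288 g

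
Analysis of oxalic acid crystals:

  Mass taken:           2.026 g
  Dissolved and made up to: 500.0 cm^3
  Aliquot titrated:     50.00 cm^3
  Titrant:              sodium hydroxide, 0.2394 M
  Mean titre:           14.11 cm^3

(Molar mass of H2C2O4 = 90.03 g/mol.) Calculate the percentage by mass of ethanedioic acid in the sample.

75.05 %

H2C2O4 + 2 NaOH → Na2C2O4 + 2 H2O
n(NaOH) per titration = 0.01411 × 0.2394 = 3.378 × 10^-3 mol
From the 1:2 ratio, n(H2C2O4) in each aliquot = 1/2 × 3.378 × 10^-3 = 1.689 × 10^-3 mol
n(H2C2O4) in the whole flask = 1.689 × 10^-3 × 500.0/50.00 = 0.01689 mol
mass of H2C2O4 = 0.01689 × 90.03 = 1.521 g
% H2C2O4 = 1.521 / 2.026 × 100 = 75.05 %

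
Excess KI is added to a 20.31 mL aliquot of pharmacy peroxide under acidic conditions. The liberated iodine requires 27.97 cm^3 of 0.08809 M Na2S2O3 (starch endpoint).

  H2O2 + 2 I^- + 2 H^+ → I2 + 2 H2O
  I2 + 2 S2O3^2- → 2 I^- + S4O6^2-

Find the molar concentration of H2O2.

n(S2O3^2-) = 0.02797 × 0.08809 = 2.464 × 10^-3 mol
n(I2) = n(S2O3^2-)/2 = 1.232 × 10^-3 mol
n(H2O2) in the aliquot = 1.232 × 10^-3 mol (1:1 ratio)
[H2O2] = 1.232 × 10^-3 / 0.02031 = 0.06066 mol/L

0.06066 M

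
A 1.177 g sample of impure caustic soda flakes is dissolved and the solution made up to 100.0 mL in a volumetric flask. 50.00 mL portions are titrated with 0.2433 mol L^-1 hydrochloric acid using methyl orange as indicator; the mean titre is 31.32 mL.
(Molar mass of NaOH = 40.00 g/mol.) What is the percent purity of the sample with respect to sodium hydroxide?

NaOH + HCl → NaCl + H2O
n(HCl) per titration = 0.03132 × 0.2433 = 7.620 × 10^-3 mol
n(NaOH) in each aliquot = 7.620 × 10^-3 mol (1:1 ratio)
n(NaOH) in the whole flask = 7.620 × 10^-3 × 100.0/50.00 = 0.01524 mol
mass of NaOH = 0.01524 × 40.00 = 0.6096 g
% NaOH = 0.6096 / 1.177 × 100 = 51.79 %

51.79 %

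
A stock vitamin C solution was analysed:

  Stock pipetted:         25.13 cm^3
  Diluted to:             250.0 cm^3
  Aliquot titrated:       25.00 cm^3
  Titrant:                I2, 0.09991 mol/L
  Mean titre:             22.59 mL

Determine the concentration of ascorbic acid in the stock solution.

0.8981 mol/L

C6H8O6 + I2 → C6H6O6 + 2 HI
n(I2) = 0.02259 × 0.09991 = 2.257 × 10^-3 mol
n(C6H8O6) in the aliquot = 2.257 × 10^-3 mol (1:1 ratio)
[C6H8O6]_dilute = 2.257 × 10^-3 / 0.02500 = 0.09028 mol/L
Dilution factor = 250.0 / 25.13 = 9.948
[C6H8O6]_stock = 0.09028 × 9.948 = 0.8981 mol/L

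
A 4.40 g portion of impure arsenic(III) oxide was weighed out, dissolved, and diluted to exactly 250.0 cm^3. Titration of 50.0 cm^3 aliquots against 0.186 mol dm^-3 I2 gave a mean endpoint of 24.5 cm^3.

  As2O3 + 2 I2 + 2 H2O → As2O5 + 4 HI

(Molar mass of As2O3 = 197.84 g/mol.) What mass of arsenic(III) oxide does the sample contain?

n(I2) per titration = 0.0245 × 0.186 = 4.56 × 10^-3 mol
From the 1:2 ratio, n(As2O3) in each aliquot = 1/2 × 4.56 × 10^-3 = 2.28 × 10^-3 mol
n(As2O3) in the whole flask = 2.28 × 10^-3 × 250.0/50.0 = 0.0114 mol
mass of As2O3 = 0.0114 × 197.84 = 2.25 g

2.25 g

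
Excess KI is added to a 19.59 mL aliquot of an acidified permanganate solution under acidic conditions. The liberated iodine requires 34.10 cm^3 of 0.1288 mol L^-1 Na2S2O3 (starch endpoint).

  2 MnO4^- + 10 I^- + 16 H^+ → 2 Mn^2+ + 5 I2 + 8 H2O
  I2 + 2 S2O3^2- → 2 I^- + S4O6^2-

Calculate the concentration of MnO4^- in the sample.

0.04484 mol/L

n(S2O3^2-) = 0.03410 × 0.1288 = 4.392 × 10^-3 mol
n(I2) = n(S2O3^2-)/2 = 2.196 × 10^-3 mol
From the 2:5 ratio, n(MnO4^-) in the aliquot = 2/5 × 2.196 × 10^-3 = 8.784 × 10^-4 mol
[MnO4^-] = 8.784 × 10^-4 / 0.01959 = 0.04484 mol/L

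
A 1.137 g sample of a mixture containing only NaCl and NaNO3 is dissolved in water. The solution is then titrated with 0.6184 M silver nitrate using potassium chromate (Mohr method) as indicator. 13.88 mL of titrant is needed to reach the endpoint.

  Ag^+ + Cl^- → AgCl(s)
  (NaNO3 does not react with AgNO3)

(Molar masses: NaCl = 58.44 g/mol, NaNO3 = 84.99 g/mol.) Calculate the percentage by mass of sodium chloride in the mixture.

n(AgNO3) = 0.01388 × 0.6184 = 8.583 × 10^-3 mol
Let x = n(NaCl), y = n(NaNO3).
Titrant: 1x = 8.583 × 10^-3;  mass: 58.44x + 84.99y = 1.137
Solving, x = 8.583 × 10^-3 mol, y = 7.476 × 10^-3 mol
mass of NaCl = 8.583 × 10^-3 × 58.44 = 0.5016 g
% NaCl = 0.5016 / 1.137 × 100 = 44.12 %

44.12 %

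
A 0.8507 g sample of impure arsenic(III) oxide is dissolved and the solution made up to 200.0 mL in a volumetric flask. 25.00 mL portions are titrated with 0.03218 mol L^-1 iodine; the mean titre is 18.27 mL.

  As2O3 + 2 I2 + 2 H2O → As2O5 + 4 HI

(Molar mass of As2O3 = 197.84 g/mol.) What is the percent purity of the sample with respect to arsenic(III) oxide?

n(I2) per titration = 0.01827 × 0.03218 = 5.879 × 10^-4 mol
From the 1:2 ratio, n(As2O3) in each aliquot = 1/2 × 5.879 × 10^-4 = 2.940 × 10^-4 mol
n(As2O3) in the whole flask = 2.940 × 10^-4 × 200.0/25.00 = 2.352 × 10^-3 mol
mass of As2O3 = 2.352 × 10^-3 × 197.84 = 0.4653 g
% As2O3 = 0.4653 / 0.8507 × 100 = 54.69 %

54.69 %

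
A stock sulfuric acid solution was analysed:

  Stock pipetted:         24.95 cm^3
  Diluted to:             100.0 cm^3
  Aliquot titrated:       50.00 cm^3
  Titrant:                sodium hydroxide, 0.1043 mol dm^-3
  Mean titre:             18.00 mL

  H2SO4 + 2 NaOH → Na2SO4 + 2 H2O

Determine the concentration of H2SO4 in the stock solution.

n(NaOH) = 0.01800 × 0.1043 = 1.877 × 10^-3 mol
From the 1:2 ratio, n(H2SO4) in the aliquot = 1/2 × 1.877 × 10^-3 = 9.387 × 10^-4 mol
[H2SO4]_dilute = 9.387 × 10^-4 / 0.05000 = 0.01877 mol/L
Dilution factor = 100.0 / 24.95 = 4.008
[H2SO4]_stock = 0.01877 × 4.008 = 0.07525 mol/L

0.07525 mol/L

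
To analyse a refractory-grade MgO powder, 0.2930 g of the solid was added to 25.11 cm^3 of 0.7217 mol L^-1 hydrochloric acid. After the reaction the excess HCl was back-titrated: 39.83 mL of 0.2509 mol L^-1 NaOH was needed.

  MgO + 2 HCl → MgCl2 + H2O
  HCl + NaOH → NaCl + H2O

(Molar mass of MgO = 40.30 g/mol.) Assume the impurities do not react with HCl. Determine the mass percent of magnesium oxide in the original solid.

55.90 %

n(HCl) added = 0.02511 × 0.7217 = 0.01812 mol
n(NaOH) used in back-titration = 0.03983 × 0.2509 = 9.993 × 10^-3 mol
n(HCl) left over = 9.993 × 10^-3 mol (1:1 ratio)
n(HCl) consumed by analyte = 0.01812 − 9.993 × 10^-3 = 8.129 × 10^-3 mol
From the 1:2 ratio, n(MgO) = 1/2 × 8.129 × 10^-3 = 4.064 × 10^-3 mol
mass of MgO = 4.064 × 10^-3 × 40.30 = 0.1638 g
% MgO = 0.1638 / 0.2930 × 100 = 55.90 %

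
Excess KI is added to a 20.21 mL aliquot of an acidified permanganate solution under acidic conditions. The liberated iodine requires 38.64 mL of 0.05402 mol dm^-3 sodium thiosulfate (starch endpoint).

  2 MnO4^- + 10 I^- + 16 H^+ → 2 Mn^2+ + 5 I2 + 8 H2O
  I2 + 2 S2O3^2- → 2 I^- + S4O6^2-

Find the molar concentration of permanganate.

n(S2O3^2-) = 0.03864 × 0.05402 = 2.087 × 10^-3 mol
n(I2) = n(S2O3^2-)/2 = 1.044 × 10^-3 mol
From the 2:5 ratio, n(MnO4^-) in the aliquot = 2/5 × 1.044 × 10^-3 = 4.175 × 10^-4 mol
[MnO4^-] = 4.175 × 10^-4 / 0.02021 = 0.02066 mol/L

0.02066 mol/L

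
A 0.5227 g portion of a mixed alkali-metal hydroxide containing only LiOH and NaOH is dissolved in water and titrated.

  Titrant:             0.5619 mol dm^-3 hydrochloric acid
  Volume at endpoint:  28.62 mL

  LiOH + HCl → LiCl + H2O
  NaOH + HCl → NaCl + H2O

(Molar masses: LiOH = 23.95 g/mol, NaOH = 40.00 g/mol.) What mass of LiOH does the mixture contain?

0.1799 g

n(HCl) = 0.02862 × 0.5619 = 0.01608 mol
Let x = n(LiOH), y = n(NaOH).
Titrant: 1x + 1y = 0.01608;  mass: 23.95x + 40.00y = 0.5227
Solving, x = 7.512 × 10^-3 mol, y = 8.570 × 10^-3 mol
mass of LiOH = 7.512 × 10^-3 × 23.95 = 0.1799 g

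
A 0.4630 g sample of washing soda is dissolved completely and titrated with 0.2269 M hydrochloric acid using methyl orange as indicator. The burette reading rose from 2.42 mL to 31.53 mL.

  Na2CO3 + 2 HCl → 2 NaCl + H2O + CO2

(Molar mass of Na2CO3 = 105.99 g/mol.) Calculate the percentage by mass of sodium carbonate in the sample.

n(HCl) = 0.02911 L × 0.2269 mol/L = 6.605 × 10^-3 mol
From the 1:2 ratio, n(Na2CO3) = 1/2 × 6.605 × 10^-3 = 3.303 × 10^-3 mol
mass of Na2CO3 = 3.303 × 10^-3 × 105.99 g/mol = 0.3500 g
% Na2CO3 = 0.3500 / 0.4630 × 100 = 75.60 %

75.60 %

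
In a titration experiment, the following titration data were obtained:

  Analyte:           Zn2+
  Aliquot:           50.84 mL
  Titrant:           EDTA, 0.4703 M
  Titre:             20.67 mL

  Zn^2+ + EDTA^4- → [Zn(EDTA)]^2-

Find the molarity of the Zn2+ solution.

n(EDTA) = 0.02067 L × 0.4703 mol/L = 9.721 × 10^-3 mol
n(Zn2+) = 9.721 × 10^-3 mol (1:1 mole ratio)
[Zn2+] = 9.721 × 10^-3 mol / 0.05084 L = 0.1912 mol/L

0.1912 M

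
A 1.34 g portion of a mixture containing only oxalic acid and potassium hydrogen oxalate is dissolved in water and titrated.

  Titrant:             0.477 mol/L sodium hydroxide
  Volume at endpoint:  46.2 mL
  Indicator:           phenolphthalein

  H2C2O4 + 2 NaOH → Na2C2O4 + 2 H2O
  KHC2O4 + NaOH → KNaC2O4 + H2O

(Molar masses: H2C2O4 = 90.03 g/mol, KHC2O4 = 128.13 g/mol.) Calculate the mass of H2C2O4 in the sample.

n(NaOH) = 0.0462 × 0.477 = 0.0220 mol
Let x = n(H2C2O4), y = n(KHC2O4).
Titrant: 2x + 1y = 0.0220;  mass: 90.03x + 128.13y = 1.34
Solving, x = 8.93 × 10^-3 mol, y = 4.19 × 10^-3 mol
mass of H2C2O4 = 8.93 × 10^-3 × 90.03 = 0.804 g

0.804 g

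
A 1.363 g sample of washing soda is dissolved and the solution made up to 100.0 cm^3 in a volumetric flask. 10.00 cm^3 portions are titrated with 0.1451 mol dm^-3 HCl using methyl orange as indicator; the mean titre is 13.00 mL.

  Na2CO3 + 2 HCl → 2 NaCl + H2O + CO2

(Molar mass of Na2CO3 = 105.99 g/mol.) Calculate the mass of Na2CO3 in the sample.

n(HCl) per titration = 0.01300 × 0.1451 = 1.886 × 10^-3 mol
From the 1:2 ratio, n(Na2CO3) in each aliquot = 1/2 × 1.886 × 10^-3 = 9.431 × 10^-4 mol
n(Na2CO3) in the whole flask = 9.431 × 10^-4 × 100.0/10.00 = 9.431 × 10^-3 mol
mass of Na2CO3 = 9.431 × 10^-3 × 105.99 = 0.9996 g

0.9996 g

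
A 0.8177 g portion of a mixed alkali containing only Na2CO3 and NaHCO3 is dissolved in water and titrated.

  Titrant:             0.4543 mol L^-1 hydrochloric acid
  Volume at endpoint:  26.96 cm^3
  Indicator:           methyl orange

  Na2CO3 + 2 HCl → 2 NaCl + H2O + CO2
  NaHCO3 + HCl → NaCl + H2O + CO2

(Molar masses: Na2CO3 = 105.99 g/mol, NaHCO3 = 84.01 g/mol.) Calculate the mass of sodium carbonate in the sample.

n(HCl) = 0.02696 × 0.4543 = 0.01225 mol
Let x = n(Na2CO3), y = n(NaHCO3).
Titrant: 2x + 1y = 0.01225;  mass: 105.99x + 84.01y = 0.8177
Solving, x = 3.406 × 10^-3 mol, y = 5.437 × 10^-3 mol
mass of Na2CO3 = 3.406 × 10^-3 × 105.99 = 0.3610 g

0.3610 g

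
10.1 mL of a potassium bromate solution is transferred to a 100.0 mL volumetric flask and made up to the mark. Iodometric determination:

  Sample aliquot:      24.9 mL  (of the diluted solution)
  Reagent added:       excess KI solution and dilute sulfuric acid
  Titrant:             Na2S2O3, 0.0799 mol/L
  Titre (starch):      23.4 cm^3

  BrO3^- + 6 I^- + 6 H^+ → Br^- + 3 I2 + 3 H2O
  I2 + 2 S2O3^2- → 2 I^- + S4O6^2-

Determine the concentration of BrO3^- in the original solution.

n(S2O3^2-) = 0.0234 × 0.0799 = 1.87 × 10^-3 mol
n(I2) = n(S2O3^2-)/2 = 9.35 × 10^-4 mol
From the 1:3 ratio, n(BrO3^-) in the aliquot = 1/3 × 9.35 × 10^-4 = 3.12 × 10^-4 mol
[BrO3^-]_dilute = 3.12 × 10^-4 / 0.0249 = 0.0125 mol/L
[BrO3^-]_original = 0.0125 × 100.0/10.1 = 0.124 mol/L

0.124 mol/L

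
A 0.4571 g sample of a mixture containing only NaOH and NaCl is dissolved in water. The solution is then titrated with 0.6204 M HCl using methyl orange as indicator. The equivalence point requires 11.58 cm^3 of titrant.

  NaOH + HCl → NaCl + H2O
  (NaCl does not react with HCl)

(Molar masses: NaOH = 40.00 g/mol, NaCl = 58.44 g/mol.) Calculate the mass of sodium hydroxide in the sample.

0.2874 g

n(HCl) = 0.01158 × 0.6204 = 7.184 × 10^-3 mol
Let x = n(NaOH), y = n(NaCl).
Titrant: 1x = 7.184 × 10^-3;  mass: 40.00x + 58.44y = 0.4571
Solving, x = 7.184 × 10^-3 mol, y = 2.904 × 10^-3 mol
mass of NaOH = 7.184 × 10^-3 × 40.00 = 0.2874 g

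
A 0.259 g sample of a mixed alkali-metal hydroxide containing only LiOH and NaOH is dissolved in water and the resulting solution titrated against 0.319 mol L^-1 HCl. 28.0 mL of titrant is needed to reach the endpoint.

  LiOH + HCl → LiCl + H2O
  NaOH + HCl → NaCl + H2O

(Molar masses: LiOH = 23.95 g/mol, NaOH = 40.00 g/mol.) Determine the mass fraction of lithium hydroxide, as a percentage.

56.6 %

n(HCl) = 0.0280 × 0.319 = 8.93 × 10^-3 mol
Let x = n(LiOH), y = n(NaOH).
Titrant: 1x + 1y = 8.93 × 10^-3;  mass: 23.95x + 40.00y = 0.259
Solving, x = 6.12 × 10^-3 mol, y = 2.81 × 10^-3 mol
mass of LiOH = 6.12 × 10^-3 × 23.95 = 0.147 g
% LiOH = 0.147 / 0.259 × 100 = 56.6 %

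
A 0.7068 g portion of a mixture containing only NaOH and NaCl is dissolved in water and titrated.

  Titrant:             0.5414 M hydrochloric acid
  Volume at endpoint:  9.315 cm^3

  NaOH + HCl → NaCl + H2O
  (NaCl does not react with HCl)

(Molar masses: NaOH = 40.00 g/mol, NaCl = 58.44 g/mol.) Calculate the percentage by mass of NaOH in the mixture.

n(HCl) = 0.009315 × 0.5414 = 5.043 × 10^-3 mol
Let x = n(NaOH), y = n(NaCl).
Titrant: 1x = 5.043 × 10^-3;  mass: 40.00x + 58.44y = 0.7068
Solving, x = 5.043 × 10^-3 mol, y = 8.643 × 10^-3 mol
mass of NaOH = 5.043 × 10^-3 × 40.00 = 0.2017 g
% NaOH = 0.2017 / 0.7068 × 100 = 28.54 %

28.54 %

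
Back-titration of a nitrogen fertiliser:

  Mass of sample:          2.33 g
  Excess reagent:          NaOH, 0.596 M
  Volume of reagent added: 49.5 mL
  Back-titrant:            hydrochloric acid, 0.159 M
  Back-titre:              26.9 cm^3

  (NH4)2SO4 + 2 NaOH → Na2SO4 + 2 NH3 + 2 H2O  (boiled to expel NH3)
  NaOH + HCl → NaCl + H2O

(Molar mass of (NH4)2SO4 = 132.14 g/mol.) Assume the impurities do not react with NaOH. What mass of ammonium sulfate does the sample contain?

n(NaOH) added = 0.0495 × 0.596 = 0.0295 mol
n(HCl) used in back-titration = 0.0269 × 0.159 = 4.28 × 10^-3 mol
n(NaOH) left over = 4.28 × 10^-3 mol (1:1 ratio)
n(NaOH) consumed by analyte = 0.0295 − 4.28 × 10^-3 = 0.0252 mol
From the 1:2 ratio, n((NH4)2SO4) = 1/2 × 0.0252 = 0.0126 mol
mass of (NH4)2SO4 = 0.0126 × 132.14 = 1.67 g

1.67 g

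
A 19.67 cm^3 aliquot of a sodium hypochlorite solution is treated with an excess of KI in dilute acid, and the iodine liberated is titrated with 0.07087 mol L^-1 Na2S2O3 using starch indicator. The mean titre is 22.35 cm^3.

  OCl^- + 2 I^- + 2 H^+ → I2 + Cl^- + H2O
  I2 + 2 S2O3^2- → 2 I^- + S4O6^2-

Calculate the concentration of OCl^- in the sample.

0.04026 mol/L

n(S2O3^2-) = 0.02235 × 0.07087 = 1.584 × 10^-3 mol
n(I2) = n(S2O3^2-)/2 = 7.920 × 10^-4 mol
n(OCl^-) in the aliquot = 7.920 × 10^-4 mol (1:1 ratio)
[OCl^-] = 7.920 × 10^-4 / 0.01967 = 0.04026 mol/L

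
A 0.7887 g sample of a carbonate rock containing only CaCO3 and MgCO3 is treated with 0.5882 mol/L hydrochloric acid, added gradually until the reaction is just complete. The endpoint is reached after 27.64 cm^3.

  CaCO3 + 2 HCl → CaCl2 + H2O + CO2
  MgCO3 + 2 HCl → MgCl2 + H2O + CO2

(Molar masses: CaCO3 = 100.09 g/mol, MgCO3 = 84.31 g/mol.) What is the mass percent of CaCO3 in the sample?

83.12 %

n(HCl) = 0.02764 × 0.5882 = 0.01626 mol
Let x = n(CaCO3), y = n(MgCO3).
Titrant: 2x + 2y = 0.01626;  mass: 100.09x + 84.31y = 0.7887
Solving, x = 6.549 × 10^-3 mol, y = 1.579 × 10^-3 mol
mass of CaCO3 = 6.549 × 10^-3 × 100.09 = 0.6555 g
% CaCO3 = 0.6555 / 0.7887 × 100 = 83.12 %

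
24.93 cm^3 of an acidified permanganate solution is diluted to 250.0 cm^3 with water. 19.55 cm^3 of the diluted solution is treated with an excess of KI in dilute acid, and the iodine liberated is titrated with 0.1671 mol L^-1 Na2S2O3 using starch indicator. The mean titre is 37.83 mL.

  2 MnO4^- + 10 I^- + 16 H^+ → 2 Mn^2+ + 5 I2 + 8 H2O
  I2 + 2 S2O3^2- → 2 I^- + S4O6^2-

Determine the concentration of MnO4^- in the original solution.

0.6485 mol/L

n(S2O3^2-) = 0.03783 × 0.1671 = 6.321 × 10^-3 mol
n(I2) = n(S2O3^2-)/2 = 3.161 × 10^-3 mol
From the 2:5 ratio, n(MnO4^-) in the aliquot = 2/5 × 3.161 × 10^-3 = 1.264 × 10^-3 mol
[MnO4^-]_dilute = 1.264 × 10^-3 / 0.01955 = 0.06467 mol/L
[MnO4^-]_original = 0.06467 × 250.0/24.93 = 0.6485 mol/L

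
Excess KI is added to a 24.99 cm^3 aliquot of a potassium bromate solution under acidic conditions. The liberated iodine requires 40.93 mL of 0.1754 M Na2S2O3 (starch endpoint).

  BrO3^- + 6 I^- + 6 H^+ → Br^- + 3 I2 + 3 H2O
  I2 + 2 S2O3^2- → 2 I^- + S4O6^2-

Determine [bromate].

n(S2O3^2-) = 0.04093 × 0.1754 = 7.179 × 10^-3 mol
n(I2) = n(S2O3^2-)/2 = 3.590 × 10^-3 mol
From the 1:3 ratio, n(BrO3^-) in the aliquot = 1/3 × 3.590 × 10^-3 = 1.197 × 10^-3 mol
[BrO3^-] = 1.197 × 10^-3 / 0.02499 = 0.04788 mol/L

0.04788 M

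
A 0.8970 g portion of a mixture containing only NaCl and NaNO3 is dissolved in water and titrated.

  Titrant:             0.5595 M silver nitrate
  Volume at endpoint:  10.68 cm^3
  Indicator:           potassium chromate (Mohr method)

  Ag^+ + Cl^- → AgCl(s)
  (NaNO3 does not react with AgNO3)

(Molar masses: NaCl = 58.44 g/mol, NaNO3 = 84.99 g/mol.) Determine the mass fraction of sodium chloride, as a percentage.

38.93 %

n(AgNO3) = 0.01068 × 0.5595 = 5.975 × 10^-3 mol
Let x = n(NaCl), y = n(NaNO3).
Titrant: 1x = 5.975 × 10^-3;  mass: 58.44x + 84.99y = 0.8970
Solving, x = 5.975 × 10^-3 mol, y = 6.445 × 10^-3 mol
mass of NaCl = 5.975 × 10^-3 × 58.44 = 0.3492 g
% NaCl = 0.3492 / 0.8970 × 100 = 38.93 %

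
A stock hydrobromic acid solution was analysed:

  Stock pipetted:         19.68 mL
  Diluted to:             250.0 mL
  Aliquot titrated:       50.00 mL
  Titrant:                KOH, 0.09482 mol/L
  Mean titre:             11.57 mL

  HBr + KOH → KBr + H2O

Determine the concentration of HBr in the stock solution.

0.2787 mol/L

n(KOH) = 0.01157 × 0.09482 = 1.097 × 10^-3 mol
n(HBr) in the aliquot = 1.097 × 10^-3 mol (1:1 ratio)
[HBr]_dilute = 1.097 × 10^-3 / 0.05000 = 0.02194 mol/L
Dilution factor = 250.0 / 19.68 = 12.70
[HBr]_stock = 0.02194 × 12.70 = 0.2787 mol/L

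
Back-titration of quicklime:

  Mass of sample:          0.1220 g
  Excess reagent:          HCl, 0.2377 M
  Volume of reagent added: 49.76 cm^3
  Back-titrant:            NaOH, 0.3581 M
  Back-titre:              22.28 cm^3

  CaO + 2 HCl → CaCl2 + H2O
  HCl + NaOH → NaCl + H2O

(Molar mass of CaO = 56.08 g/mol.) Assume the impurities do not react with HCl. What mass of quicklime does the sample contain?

n(HCl) added = 0.04976 × 0.2377 = 0.01183 mol
n(NaOH) used in back-titration = 0.02228 × 0.3581 = 7.978 × 10^-3 mol
n(HCl) left over = 7.978 × 10^-3 mol (1:1 ratio)
n(HCl) consumed by analyte = 0.01183 − 7.978 × 10^-3 = 3.849 × 10^-3 mol
From the 1:2 ratio, n(CaO) = 1/2 × 3.849 × 10^-3 = 1.925 × 10^-3 mol
mass of CaO = 1.925 × 10^-3 × 56.08 = 0.1079 g

0.1079 g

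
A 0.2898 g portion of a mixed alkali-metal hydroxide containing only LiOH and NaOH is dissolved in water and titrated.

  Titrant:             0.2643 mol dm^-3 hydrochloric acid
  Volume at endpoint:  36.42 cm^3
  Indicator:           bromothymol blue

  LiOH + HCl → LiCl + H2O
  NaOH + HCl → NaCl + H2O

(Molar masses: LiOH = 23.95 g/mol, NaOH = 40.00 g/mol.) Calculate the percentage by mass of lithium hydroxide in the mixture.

n(HCl) = 0.03642 × 0.2643 = 9.626 × 10^-3 mol
Let x = n(LiOH), y = n(NaOH).
Titrant: 1x + 1y = 9.626 × 10^-3;  mass: 23.95x + 40.00y = 0.2898
Solving, x = 5.933 × 10^-3 mol, y = 3.692 × 10^-3 mol
mass of LiOH = 5.933 × 10^-3 × 23.95 = 0.1421 g
% LiOH = 0.1421 / 0.2898 × 100 = 49.04 %

49.04 %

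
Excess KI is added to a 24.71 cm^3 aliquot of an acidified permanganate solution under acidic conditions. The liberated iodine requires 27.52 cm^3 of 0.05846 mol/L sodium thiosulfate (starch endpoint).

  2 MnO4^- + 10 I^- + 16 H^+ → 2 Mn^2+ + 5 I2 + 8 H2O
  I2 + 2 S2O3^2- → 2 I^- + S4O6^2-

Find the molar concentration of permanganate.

0.01302 mol/L

n(S2O3^2-) = 0.02752 × 0.05846 = 1.609 × 10^-3 mol
n(I2) = n(S2O3^2-)/2 = 8.044 × 10^-4 mol
From the 2:5 ratio, n(MnO4^-) in the aliquot = 2/5 × 8.044 × 10^-4 = 3.218 × 10^-4 mol
[MnO4^-] = 3.218 × 10^-4 / 0.02471 = 0.01302 mol/L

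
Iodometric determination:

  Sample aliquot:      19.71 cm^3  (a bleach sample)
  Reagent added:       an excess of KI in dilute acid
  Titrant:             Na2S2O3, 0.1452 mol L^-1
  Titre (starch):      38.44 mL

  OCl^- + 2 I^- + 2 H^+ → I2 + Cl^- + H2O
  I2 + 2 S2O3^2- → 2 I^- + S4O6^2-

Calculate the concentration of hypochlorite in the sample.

0.1416 mol/L

n(S2O3^2-) = 0.03844 × 0.1452 = 5.581 × 10^-3 mol
n(I2) = n(S2O3^2-)/2 = 2.791 × 10^-3 mol
n(OCl^-) in the aliquot = 2.791 × 10^-3 mol (1:1 ratio)
[OCl^-] = 2.791 × 10^-3 / 0.01971 = 0.1416 mol/L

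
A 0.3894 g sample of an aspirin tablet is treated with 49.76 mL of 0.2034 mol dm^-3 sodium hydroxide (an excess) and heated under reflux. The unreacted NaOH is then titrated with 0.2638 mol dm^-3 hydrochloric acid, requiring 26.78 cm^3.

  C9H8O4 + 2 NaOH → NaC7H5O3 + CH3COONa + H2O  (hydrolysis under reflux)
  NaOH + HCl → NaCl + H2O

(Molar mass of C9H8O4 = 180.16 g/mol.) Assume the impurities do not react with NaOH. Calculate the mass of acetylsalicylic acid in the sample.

n(NaOH) added = 0.04976 × 0.2034 = 0.01012 mol
n(HCl) used in back-titration = 0.02678 × 0.2638 = 7.065 × 10^-3 mol
n(NaOH) left over = 7.065 × 10^-3 mol (1:1 ratio)
n(NaOH) consumed by analyte = 0.01012 − 7.065 × 10^-3 = 3.057 × 10^-3 mol
From the 1:2 ratio, n(C9H8O4) = 1/2 × 3.057 × 10^-3 = 1.528 × 10^-3 mol
mass of C9H8O4 = 1.528 × 10^-3 × 180.16 = 0.2753 g

0.2753 g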